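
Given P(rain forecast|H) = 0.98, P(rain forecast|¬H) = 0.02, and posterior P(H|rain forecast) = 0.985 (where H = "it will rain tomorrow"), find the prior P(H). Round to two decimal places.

Bayes' rule in odds form gives O(H|E) = O(H)·[P(E|H)/P(E|¬H)], hence O(H) = O(H|E)/LR.
Posterior odds = 0.985/(1−0.985) = 65.6667. LR = 0.98/0.02 = 49.0000.
Prior odds = 65.6667/49.0000 = 1.3401, so P(H) = 1.3401/(1+1.3401) ≈ 0.57.

P(H) = 0.57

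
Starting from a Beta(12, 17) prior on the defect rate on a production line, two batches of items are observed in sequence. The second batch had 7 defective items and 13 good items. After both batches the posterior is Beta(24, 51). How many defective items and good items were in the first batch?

5 defective items and 21 good items

Sequential conjugate updates are equivalent to a single update on the pooled data, so total successes = posterior α − prior α and total failures = posterior β − prior β.
Total across both batches: 24−12=12 defective items, 51−17=34 good items.
Subtract the second batch: 12−7=5 defective items and 34−13=21 good items.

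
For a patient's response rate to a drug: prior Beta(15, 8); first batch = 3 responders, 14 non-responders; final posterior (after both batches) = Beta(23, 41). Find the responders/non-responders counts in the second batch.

Sequential conjugate updates are equivalent to a single update on the pooled data, so total successes = posterior α − prior α and total failures = posterior β − prior β.
Total across both batches: 23−15=8 responders, 41−8=33 non-responders.
Subtract the first batch: 8−3=5 responders and 33−14=19 non-responders.

5 responders and 19 non-responders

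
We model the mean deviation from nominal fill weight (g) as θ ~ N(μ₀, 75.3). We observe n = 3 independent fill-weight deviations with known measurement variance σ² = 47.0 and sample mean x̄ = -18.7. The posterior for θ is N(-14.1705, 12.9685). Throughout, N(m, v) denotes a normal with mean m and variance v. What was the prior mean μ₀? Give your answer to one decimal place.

With known observation variance, the Normal–Normal posterior has precision τ_n = τ₀ + n/σ² and mean μ_n = (τ₀μ₀ + (n/σ²)x̄)/τ_n.
Here τ₀ = 1/75.3 = 0.013280 and τ_data = 3/47.0 = 0.063830, so τ_n = 0.077110.
Rearranging for μ₀: μ₀ = (μ_n·τ_n − τ_data·x̄)/τ₀ = (-14.1705·0.077110 − 0.063830·-18.7) / 0.013280 = 0.100934/0.013280 ≈ 7.6.

μ₀ = 7.6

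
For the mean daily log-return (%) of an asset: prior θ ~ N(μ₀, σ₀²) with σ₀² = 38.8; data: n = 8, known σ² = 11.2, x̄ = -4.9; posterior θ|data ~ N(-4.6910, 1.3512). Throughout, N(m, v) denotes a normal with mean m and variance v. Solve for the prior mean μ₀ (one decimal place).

The posterior mean is a precision-weighted average: μ_n = (τ₀μ₀ + τ_data·x̄)/(τ₀+τ_data), with τ₀=1/σ₀² and τ_data=n/σ².
Here τ₀ = 1/38.8 = 0.025773 and τ_data = 8/11.2 = 0.714286, so τ_n = 0.740059.
Rearranging for μ₀: μ₀ = (μ_n·τ_n − τ_data·x̄)/τ₀ = (-4.6910·0.740059 − 0.714286·-4.9) / 0.025773 = 0.028385/0.025773 ≈ 1.1.

μ₀ = 1.1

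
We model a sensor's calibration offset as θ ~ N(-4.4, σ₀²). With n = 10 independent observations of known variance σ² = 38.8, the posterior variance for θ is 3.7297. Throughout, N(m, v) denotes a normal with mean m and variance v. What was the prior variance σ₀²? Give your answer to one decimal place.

σ₀² = 96.3

For the Normal–Normal model with known σ², precisions add: τ_n = τ₀ + n/σ².
So 1/σ₀² = 1/3.7297 − 10/38.8 = 0.268118 − 0.257732 = 0.010386.
Hence σ₀² = 1/0.010386 ≈ 96.3.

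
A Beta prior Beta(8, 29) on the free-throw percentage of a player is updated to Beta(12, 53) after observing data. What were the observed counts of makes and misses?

4 makes and 24 misses

Under Beta–binomial conjugacy the posterior parameters are (a+s, b+f).
Match parameters: s=12−8=4, f=53−29=24.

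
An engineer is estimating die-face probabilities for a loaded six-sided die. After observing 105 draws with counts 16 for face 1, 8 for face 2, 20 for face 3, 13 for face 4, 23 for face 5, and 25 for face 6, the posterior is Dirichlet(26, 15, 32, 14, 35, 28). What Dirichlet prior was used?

Dirichlet(10, 7, 12, 1, 12, 3)

For a Dirichlet(α) prior with multinomial counts c, the posterior is Dirichlet(α + c) componentwise.
Subtract each count from the matching posterior parameter: 26−16=10, 15−8=7, 32−20=12, 14−13=1, 35−23=12, 28−25=3.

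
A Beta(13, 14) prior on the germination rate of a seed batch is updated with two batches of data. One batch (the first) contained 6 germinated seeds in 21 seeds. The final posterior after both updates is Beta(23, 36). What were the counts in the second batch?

Because Beta–binomial updating is additive in the counts, the combined data contributed (α_post−α_prior, β_post−β_prior) successes and failures.
Total across both batches: 23−13=10 germinated seeds, 36−14=22 non-germinating seeds.
Subtract the first batch: 10−6=4 germinated seeds and 22−15=7 non-germinating seeds.

4 germinated seeds and 7 non-germinating seeds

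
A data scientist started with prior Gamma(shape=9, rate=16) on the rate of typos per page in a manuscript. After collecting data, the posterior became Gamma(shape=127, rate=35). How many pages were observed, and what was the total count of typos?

Gamma–Poisson conjugacy: posterior shape = α + Σxᵢ, posterior rate = β + n.
Matching: Σxᵢ = 127 − 9 = 118 and n = 35 − 16 = 19.

n = 19 pages with total 118 typos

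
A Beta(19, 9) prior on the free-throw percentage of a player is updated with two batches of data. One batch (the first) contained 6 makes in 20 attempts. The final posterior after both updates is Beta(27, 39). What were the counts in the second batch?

Because Beta–binomial updating is additive in the counts, the combined data contributed (α_post−α_prior, β_post−β_prior) successes and failures.
Total across both batches: 27−19=8 makes, 39−9=30 misses.
Subtract the first batch: 8−6=2 makes and 30−14=16 misses.

2 makes and 16 misses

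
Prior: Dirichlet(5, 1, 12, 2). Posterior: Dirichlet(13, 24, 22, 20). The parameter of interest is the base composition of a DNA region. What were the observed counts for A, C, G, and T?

For a Dirichlet(α) prior with multinomial counts c, the posterior is Dirichlet(α + c) componentwise.
Counts are posterior − prior componentwise: 13−5=8, 24−1=23, 22−12=10, 20−2=18.

counts (8, 23, 10, 18)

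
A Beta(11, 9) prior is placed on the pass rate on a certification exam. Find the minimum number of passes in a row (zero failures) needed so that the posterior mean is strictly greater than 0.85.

k = 41

After k passes and 0 failures the posterior is Beta(11+k, 9), with mean (11+k)/(11+9+k).
Set (11+k)/(20+k) > 0.85 and solve: k > (0.85·20 − 11)/(1 − 0.85) = 40.000.
The smallest integer exceeding 40.000 is 41, and checking k=41: (52)/(61) = 0.8525 > 0.85.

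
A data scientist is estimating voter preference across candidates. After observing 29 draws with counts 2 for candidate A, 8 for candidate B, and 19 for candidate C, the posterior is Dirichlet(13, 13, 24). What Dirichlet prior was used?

Dirichlet(11, 5, 5)

For a Dirichlet(α) prior with multinomial counts c, the posterior is Dirichlet(α + c) componentwise.
Subtract each count from the matching posterior parameter: 13−2=11, 13−8=5, 24−19=5.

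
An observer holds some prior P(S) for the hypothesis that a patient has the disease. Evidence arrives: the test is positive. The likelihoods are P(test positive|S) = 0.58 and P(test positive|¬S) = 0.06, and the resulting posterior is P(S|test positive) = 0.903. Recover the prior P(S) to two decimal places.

P(S) = 0.49

In odds form, posterior odds = prior odds × likelihood ratio, so prior odds = posterior odds ÷ LR.
Posterior odds = 0.903/(1−0.903) = 9.3093. LR = 0.58/0.06 = 9.6667.
Prior odds = 9.3093/9.6667 = 0.9630, so P(S) = 0.9630/(1+0.9630) ≈ 0.49.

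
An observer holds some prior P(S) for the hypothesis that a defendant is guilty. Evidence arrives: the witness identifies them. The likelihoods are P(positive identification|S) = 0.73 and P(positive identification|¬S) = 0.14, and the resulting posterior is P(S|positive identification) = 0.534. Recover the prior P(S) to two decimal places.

In odds form, posterior odds = prior odds × likelihood ratio, so prior odds = posterior odds ÷ LR.
Posterior odds = 0.534/(1−0.534) = 1.1459. LR = 0.73/0.14 = 5.2143.
Prior odds = 1.1459/5.2143 = 0.2198, so P(S) = 0.2198/(1+0.2198) ≈ 0.18.

P(S) = 0.18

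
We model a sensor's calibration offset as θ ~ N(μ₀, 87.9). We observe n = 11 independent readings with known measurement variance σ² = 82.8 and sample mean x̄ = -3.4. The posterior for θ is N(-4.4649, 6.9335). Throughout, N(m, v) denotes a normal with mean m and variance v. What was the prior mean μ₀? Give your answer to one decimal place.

The posterior mean is a precision-weighted average: μ_n = (τ₀μ₀ + τ_data·x̄)/(τ₀+τ_data), with τ₀=1/σ₀² and τ_data=n/σ².
Here τ₀ = 1/87.9 = 0.011377 and τ_data = 11/82.8 = 0.132850, so τ_n = 0.144227.
Rearranging for μ₀: μ₀ = (μ_n·τ_n − τ_data·x̄)/τ₀ = (-4.4649·0.144227 − 0.132850·-3.4) / 0.011377 = -0.192269/0.011377 ≈ -16.9.

μ₀ = -16.9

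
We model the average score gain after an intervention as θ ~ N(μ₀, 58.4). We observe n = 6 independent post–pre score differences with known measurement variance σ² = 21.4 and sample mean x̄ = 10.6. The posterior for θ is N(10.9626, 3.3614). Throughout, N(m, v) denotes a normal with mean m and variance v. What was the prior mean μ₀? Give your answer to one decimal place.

The posterior mean is a precision-weighted average: μ_n = (τ₀μ₀ + τ_data·x̄)/(τ₀+τ_data), with τ₀=1/σ₀² and τ_data=n/σ².
Here τ₀ = 1/58.4 = 0.017123 and τ_data = 6/21.4 = 0.280374, so τ_n = 0.297497.
Rearranging for μ₀: μ₀ = (μ_n·τ_n − τ_data·x̄)/τ₀ = (10.9626·0.297497 − 0.280374·10.6) / 0.017123 = 0.289376/0.017123 ≈ 16.9.

μ₀ = 16.9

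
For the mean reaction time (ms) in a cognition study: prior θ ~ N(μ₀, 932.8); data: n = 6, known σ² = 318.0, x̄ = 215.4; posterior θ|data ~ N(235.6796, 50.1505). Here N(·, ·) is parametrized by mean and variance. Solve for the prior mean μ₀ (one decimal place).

μ₀ = 592.6

The posterior mean is a precision-weighted average: μ_n = (τ₀μ₀ + τ_data·x̄)/(τ₀+τ_data), with τ₀=1/σ₀² and τ_data=n/σ².
Here τ₀ = 1/932.8 = 0.001072 and τ_data = 6/318.0 = 0.018868, so τ_n = 0.019940.
Rearranging for μ₀: μ₀ = (μ_n·τ_n − τ_data·x̄)/τ₀ = (235.6796·0.019940 − 0.018868·215.4) / 0.001072 = 0.635284/0.001072 ≈ 592.6.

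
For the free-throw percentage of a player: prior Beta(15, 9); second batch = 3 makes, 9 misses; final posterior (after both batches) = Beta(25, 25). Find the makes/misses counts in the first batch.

7 makes and 7 misses

Because Beta–binomial updating is additive in the counts, the combined data contributed (α_post−α_prior, β_post−β_prior) successes and failures.
Total across both batches: 25−15=10 makes, 25−9=16 misses.
Subtract the second batch: 10−3=7 makes and 16−9=7 misses.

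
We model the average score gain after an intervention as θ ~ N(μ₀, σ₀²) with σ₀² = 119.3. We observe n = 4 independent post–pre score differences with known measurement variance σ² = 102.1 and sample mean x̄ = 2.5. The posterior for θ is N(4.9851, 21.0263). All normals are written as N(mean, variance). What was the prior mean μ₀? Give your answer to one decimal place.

μ₀ = 16.6

With known observation variance, the Normal–Normal posterior has precision τ_n = τ₀ + n/σ² and mean μ_n = (τ₀μ₀ + (n/σ²)x̄)/τ_n.
Here τ₀ = 1/119.3 = 0.008382 and τ_data = 4/102.1 = 0.039177, so τ_n = 0.047559.
Rearranging for μ₀: μ₀ = (μ_n·τ_n − τ_data·x̄)/τ₀ = (4.9851·0.047559 − 0.039177·2.5) / 0.008382 = 0.139144/0.008382 ≈ 16.6.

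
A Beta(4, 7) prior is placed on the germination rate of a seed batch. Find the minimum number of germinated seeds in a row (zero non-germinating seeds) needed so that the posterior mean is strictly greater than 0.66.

k = 10

After k germinated seeds and 0 non-germinating seeds the posterior is Beta(4+k, 7), with mean (4+k)/(4+7+k).
Set (4+k)/(11+k) > 0.66 and solve: k > (0.66·11 − 4)/(1 − 0.66) = 9.588.
The smallest integer exceeding 9.588 is 10.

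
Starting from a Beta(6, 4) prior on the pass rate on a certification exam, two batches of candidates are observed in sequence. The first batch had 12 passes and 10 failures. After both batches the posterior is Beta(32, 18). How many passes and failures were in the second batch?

14 passes and 4 failures

Sequential conjugate updates are equivalent to a single update on the pooled data, so total successes = posterior α − prior α and total failures = posterior β − prior β.
Total across both batches: 32−6=26 passes, 18−4=14 failures.
Subtract the first batch: 26−12=14 passes and 14−10=4 failures.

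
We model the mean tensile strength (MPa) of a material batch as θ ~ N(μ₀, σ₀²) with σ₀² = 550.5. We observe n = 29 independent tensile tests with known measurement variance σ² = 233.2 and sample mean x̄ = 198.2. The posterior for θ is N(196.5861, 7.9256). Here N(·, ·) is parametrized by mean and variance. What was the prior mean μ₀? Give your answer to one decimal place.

μ₀ = 86.1

The posterior mean is a precision-weighted average: μ_n = (τ₀μ₀ + τ_data·x̄)/(τ₀+τ_data), with τ₀=1/σ₀² and τ_data=n/σ².
Here τ₀ = 1/550.5 = 0.001817 and τ_data = 29/233.2 = 0.124357, so τ_n = 0.126174.
Rearranging for μ₀: μ₀ = (μ_n·τ_n − τ_data·x̄)/τ₀ = (196.5861·0.126174 − 0.124357·198.2) / 0.001817 = 0.156497/0.001817 ≈ 86.1.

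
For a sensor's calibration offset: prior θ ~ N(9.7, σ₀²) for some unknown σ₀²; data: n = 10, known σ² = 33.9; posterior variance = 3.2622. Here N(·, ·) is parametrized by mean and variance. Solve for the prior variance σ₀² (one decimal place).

σ₀² = 86.5

For the Normal–Normal model with known σ², precisions add: τ_n = τ₀ + n/σ².
So 1/σ₀² = 1/3.2622 − 10/33.9 = 0.306542 − 0.294985 = 0.011557.
Hence σ₀² = 1/0.011557 ≈ 86.5.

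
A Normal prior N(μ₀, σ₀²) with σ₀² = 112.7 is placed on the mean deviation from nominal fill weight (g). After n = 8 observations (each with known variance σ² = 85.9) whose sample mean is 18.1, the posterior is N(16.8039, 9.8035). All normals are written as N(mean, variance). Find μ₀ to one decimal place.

The posterior mean is a precision-weighted average: μ_n = (τ₀μ₀ + τ_data·x̄)/(τ₀+τ_data), with τ₀=1/σ₀² and τ_data=n/σ².
Here τ₀ = 1/112.7 = 0.008873 and τ_data = 8/85.9 = 0.093132, so τ_n = 0.102005.
Rearranging for μ₀: μ₀ = (μ_n·τ_n − τ_data·x̄)/τ₀ = (16.8039·0.102005 − 0.093132·18.1) / 0.008873 = 0.028393/0.008873 ≈ 3.2.

μ₀ = 3.2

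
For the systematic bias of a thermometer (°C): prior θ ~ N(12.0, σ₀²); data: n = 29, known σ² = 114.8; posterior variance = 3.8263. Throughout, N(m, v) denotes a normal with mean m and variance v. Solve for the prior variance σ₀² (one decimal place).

σ₀² = 114.5

Posterior precision equals prior precision plus data precision: 1/σ_n² = 1/σ₀² + n/σ².
So 1/σ₀² = 1/3.8263 − 29/114.8 = 0.261349 − 0.252613 = 0.008736.
Hence σ₀² = 1/0.008736 ≈ 114.5.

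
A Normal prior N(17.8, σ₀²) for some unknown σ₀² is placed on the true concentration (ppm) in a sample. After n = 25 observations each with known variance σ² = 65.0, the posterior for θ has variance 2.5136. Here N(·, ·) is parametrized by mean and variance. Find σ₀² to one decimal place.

σ₀² = 75.6

For the Normal–Normal model with known σ², precisions add: τ_n = τ₀ + n/σ².
So 1/σ₀² = 1/2.5136 − 25/65.0 = 0.397836 − 0.384615 = 0.013221.
Hence σ₀² = 1/0.013221 ≈ 75.6.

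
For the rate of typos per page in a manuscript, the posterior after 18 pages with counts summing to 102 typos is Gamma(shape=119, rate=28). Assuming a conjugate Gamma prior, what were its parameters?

Gamma–Poisson conjugacy: posterior shape = α + Σxᵢ, posterior rate = β + n.
So α = 119 − 102 = 17 and β = 28 − 18 = 10.

Gamma(shape=17, rate=10)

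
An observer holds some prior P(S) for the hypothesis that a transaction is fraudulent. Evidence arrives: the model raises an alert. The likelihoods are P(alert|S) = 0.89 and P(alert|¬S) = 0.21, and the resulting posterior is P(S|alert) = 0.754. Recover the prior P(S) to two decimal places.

P(S) = 0.42

In odds form, posterior odds = prior odds × likelihood ratio, so prior odds = posterior odds ÷ LR.
Posterior odds = 0.754/(1−0.754) = 3.0650. LR = 0.89/0.21 = 4.2381.
Prior odds = 3.0650/4.2381 = 0.7232, so P(S) = 0.7232/(1+0.7232) ≈ 0.42.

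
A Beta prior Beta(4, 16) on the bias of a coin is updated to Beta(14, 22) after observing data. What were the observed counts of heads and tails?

10 heads and 6 tails

Beta is conjugate to the binomial likelihood: posterior = Beta(α+s, β+f).
So s = 14 − 4 = 10 and f = 22 − 16 = 6.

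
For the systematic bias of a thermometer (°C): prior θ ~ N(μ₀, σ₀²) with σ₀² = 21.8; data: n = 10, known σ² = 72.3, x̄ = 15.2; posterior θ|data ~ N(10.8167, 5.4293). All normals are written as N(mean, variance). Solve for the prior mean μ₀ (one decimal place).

μ₀ = -2.4

The posterior mean is a precision-weighted average: μ_n = (τ₀μ₀ + τ_data·x̄)/(τ₀+τ_data), with τ₀=1/σ₀² and τ_data=n/σ².
Here τ₀ = 1/21.8 = 0.045872 and τ_data = 10/72.3 = 0.138313, so τ_n = 0.184185.
Rearranging for μ₀: μ₀ = (μ_n·τ_n − τ_data·x̄)/τ₀ = (10.8167·0.184185 − 0.138313·15.2) / 0.045872 = -0.110084/0.045872 ≈ -2.4.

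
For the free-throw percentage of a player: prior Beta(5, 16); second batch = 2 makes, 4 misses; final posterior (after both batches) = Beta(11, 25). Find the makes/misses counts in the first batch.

4 makes and 5 misses

Sequential conjugate updates are equivalent to a single update on the pooled data, so total successes = posterior α − prior α and total failures = posterior β − prior β.
Total across both batches: 11−5=6 makes, 25−16=9 misses.
Subtract the second batch: 6−2=4 makes and 9−4=5 misses.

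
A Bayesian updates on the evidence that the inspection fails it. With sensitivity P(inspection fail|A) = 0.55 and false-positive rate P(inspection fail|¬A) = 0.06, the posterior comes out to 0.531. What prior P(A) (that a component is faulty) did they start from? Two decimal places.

In odds form, posterior odds = prior odds × likelihood ratio, so prior odds = posterior odds ÷ LR.
Posterior odds = 0.531/(1−0.531) = 1.1322. LR = 0.55/0.06 = 9.1667.
Prior odds = 1.1322/9.1667 = 0.1235, so P(A) = 0.1235/(1+0.1235) ≈ 0.11.

P(A) = 0.11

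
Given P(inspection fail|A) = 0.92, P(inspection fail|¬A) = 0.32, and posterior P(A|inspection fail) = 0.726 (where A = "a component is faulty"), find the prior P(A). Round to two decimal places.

P(A) = 0.48

In odds form, posterior odds = prior odds × likelihood ratio, so prior odds = posterior odds ÷ LR.
Posterior odds = 0.726/(1−0.726) = 2.6496. LR = 0.92/0.32 = 2.8750.
Prior odds = 2.6496/2.8750 = 0.9216, so P(A) = 0.9216/(1+0.9216) ≈ 0.48.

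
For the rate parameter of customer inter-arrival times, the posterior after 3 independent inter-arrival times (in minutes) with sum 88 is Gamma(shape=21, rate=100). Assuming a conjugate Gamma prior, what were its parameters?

For an exponential likelihood with a Gamma(α, β) prior on the rate, n observations with total T give posterior Gamma(α+n, β+T).
So α = 21 − 3 = 18 and β = 100 − 88 = 12.

Gamma(shape=18, rate=12)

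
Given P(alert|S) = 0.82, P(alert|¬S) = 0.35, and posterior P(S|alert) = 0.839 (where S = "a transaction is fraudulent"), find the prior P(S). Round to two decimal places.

P(S) = 0.69

In odds form, posterior odds = prior odds × likelihood ratio, so prior odds = posterior odds ÷ LR.
Posterior odds = 0.839/(1−0.839) = 5.2112. LR = 0.82/0.35 = 2.3429.
Prior odds = 5.2112/2.3429 = 2.2243, so P(S) = 2.2243/(1+2.2243) ≈ 0.69.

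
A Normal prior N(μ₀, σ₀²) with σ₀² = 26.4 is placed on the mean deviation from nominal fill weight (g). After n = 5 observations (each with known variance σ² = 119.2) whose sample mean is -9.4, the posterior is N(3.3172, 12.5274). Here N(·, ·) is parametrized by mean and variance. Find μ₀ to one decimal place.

μ₀ = 17.4

With known observation variance, the Normal–Normal posterior has precision τ_n = τ₀ + n/σ² and mean μ_n = (τ₀μ₀ + (n/σ²)x̄)/τ_n.
Here τ₀ = 1/26.4 = 0.037879 and τ_data = 5/119.2 = 0.041946, so τ_n = 0.079825.
Rearranging for μ₀: μ₀ = (μ_n·τ_n − τ_data·x̄)/τ₀ = (3.3172·0.079825 − 0.041946·-9.4) / 0.037879 = 0.659088/0.037879 ≈ 17.4.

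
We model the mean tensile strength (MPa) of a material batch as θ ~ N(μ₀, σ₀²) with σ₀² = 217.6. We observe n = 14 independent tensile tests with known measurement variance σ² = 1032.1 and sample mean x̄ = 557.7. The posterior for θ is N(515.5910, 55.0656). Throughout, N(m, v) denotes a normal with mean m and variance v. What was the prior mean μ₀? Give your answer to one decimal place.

With known observation variance, the Normal–Normal posterior has precision τ_n = τ₀ + n/σ² and mean μ_n = (τ₀μ₀ + (n/σ²)x̄)/τ_n.
Here τ₀ = 1/217.6 = 0.004596 and τ_data = 14/1032.1 = 0.013565, so τ_n = 0.018161.
Rearranging for μ₀: μ₀ = (μ_n·τ_n − τ_data·x̄)/τ₀ = (515.5910·0.018161 − 0.013565·557.7) / 0.004596 = 1.798448/0.004596 ≈ 391.3.

μ₀ = 391.3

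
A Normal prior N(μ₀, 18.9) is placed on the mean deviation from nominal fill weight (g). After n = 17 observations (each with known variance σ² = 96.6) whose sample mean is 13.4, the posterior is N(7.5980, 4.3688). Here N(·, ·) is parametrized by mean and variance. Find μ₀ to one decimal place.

μ₀ = -11.7

The posterior mean is a precision-weighted average: μ_n = (τ₀μ₀ + τ_data·x̄)/(τ₀+τ_data), with τ₀=1/σ₀² and τ_data=n/σ².
Here τ₀ = 1/18.9 = 0.052910 and τ_data = 17/96.6 = 0.175983, so τ_n = 0.228893.
Rearranging for μ₀: μ₀ = (μ_n·τ_n − τ_data·x̄)/τ₀ = (7.5980·0.228893 − 0.175983·13.4) / 0.052910 = -0.619043/0.052910 ≈ -11.7.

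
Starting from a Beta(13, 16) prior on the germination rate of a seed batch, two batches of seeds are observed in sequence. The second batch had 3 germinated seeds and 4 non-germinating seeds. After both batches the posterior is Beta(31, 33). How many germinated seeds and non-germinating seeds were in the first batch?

15 germinated seeds and 13 non-germinating seeds

Sequential conjugate updates are equivalent to a single update on the pooled data, so total successes = posterior α − prior α and total failures = posterior β − prior β.
Total across both batches: 31−13=18 germinated seeds, 33−16=17 non-germinating seeds.
Subtract the second batch: 18−3=15 germinated seeds and 17−4=13 non-germinating seeds.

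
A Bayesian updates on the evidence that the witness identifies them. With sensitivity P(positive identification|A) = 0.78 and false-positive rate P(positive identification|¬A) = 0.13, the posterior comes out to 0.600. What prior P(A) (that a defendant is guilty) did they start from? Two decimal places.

Bayes' rule in odds form gives O(A|E) = O(A)·[P(E|A)/P(E|¬A)], hence O(A) = O(A|E)/LR.
Posterior odds = 0.600/(1−0.600) = 1.5000. LR = 0.78/0.13 = 6.0000.
Prior odds = 1.5000/6.0000 = 0.2500, so P(A) = 0.2500/(1+0.2500) ≈ 0.20.

P(A) = 0.20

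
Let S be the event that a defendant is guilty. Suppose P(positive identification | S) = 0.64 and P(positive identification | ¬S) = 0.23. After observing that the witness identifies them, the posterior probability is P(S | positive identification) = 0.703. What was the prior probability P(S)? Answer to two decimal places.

Bayes' rule in odds form gives O(S|E) = O(S)·[P(E|S)/P(E|¬S)], hence O(S) = O(S|E)/LR.
Posterior odds = 0.703/(1−0.703) = 2.3670. LR = 0.64/0.23 = 2.7826.
Prior odds = 2.3670/2.7826 = 0.8506, so P(S) = 0.8506/(1+0.8506) ≈ 0.46.

P(S) = 0.46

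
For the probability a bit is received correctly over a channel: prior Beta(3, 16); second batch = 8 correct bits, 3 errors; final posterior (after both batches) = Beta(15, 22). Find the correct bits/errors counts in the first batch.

Sequential conjugate updates are equivalent to a single update on the pooled data, so total successes = posterior α − prior α and total failures = posterior β − prior β.
Total across both batches: 15−3=12 correct bits, 22−16=6 errors.
Subtract the second batch: 12−8=4 correct bits and 6−3=3 errors.

4 correct bits and 3 errors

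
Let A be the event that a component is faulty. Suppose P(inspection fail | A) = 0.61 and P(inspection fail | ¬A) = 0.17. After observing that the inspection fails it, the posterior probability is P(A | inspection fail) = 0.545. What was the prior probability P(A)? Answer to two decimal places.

Bayes' rule in odds form gives O(A|E) = O(A)·[P(E|A)/P(E|¬A)], hence O(A) = O(A|E)/LR.
Posterior odds = 0.545/(1−0.545) = 1.1978. LR = 0.61/0.17 = 3.5882.
Prior odds = 1.1978/3.5882 = 0.3338, so P(A) = 0.3338/(1+0.3338) ≈ 0.25.

P(A) = 0.25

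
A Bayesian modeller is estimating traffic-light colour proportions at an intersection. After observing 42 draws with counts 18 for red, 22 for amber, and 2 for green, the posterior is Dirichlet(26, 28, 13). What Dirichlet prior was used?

Dirichlet(8, 6, 11)

For a Dirichlet(α) prior with multinomial counts c, the posterior is Dirichlet(α + c) componentwise.
Subtract each count from the matching posterior parameter: 26−18=8, 28−22=6, 13−2=11.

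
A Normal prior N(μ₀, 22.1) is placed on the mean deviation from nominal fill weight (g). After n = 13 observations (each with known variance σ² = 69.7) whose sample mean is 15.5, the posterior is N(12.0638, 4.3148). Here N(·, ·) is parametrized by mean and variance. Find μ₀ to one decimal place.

μ₀ = -2.1

The posterior mean is a precision-weighted average: μ_n = (τ₀μ₀ + τ_data·x̄)/(τ₀+τ_data), with τ₀=1/σ₀² and τ_data=n/σ².
Here τ₀ = 1/22.1 = 0.045249 and τ_data = 13/69.7 = 0.186514, so τ_n = 0.231763.
Rearranging for μ₀: μ₀ = (μ_n·τ_n − τ_data·x̄)/τ₀ = (12.0638·0.231763 − 0.186514·15.5) / 0.045249 = -0.095025/0.045249 ≈ -2.1.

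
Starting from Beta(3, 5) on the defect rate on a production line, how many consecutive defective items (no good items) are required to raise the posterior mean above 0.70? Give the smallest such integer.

After k defective items and 0 good items the posterior is Beta(3+k, 5), with mean (3+k)/(3+5+k).
Set (3+k)/(8+k) > 0.70 and solve: k > (0.70·8 − 3)/(1 − 0.70) = 8.667.
The smallest integer exceeding 8.667 is 9.

k = 9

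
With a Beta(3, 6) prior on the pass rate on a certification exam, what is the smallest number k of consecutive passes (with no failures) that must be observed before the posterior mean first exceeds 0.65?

k = 9

After k passes and 0 failures the posterior is Beta(3+k, 6), with mean (3+k)/(3+6+k).
Set (3+k)/(9+k) > 0.65 and solve: k > (0.65·9 − 3)/(1 − 0.65) = 8.143.
The smallest integer exceeding 8.143 is 9, and checking k=9: (12)/(18) = 0.6667 > 0.65.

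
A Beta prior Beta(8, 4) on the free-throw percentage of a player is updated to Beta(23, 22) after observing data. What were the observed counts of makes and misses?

15 makes and 18 misses

Under Beta–binomial conjugacy the posterior parameters are (a+s, b+f).
So s = 23 − 8 = 15 and f = 22 − 4 = 18.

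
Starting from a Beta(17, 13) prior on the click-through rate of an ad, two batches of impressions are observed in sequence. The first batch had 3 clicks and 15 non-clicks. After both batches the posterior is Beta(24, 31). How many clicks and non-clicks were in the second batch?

4 clicks and 3 non-clicks

Because Beta–binomial updating is additive in the counts, the combined data contributed (α_post−α_prior, β_post−β_prior) successes and failures.
Total across both batches: 24−17=7 clicks, 31−13=18 non-clicks.
Subtract the first batch: 7−3=4 clicks and 18−15=3 non-clicks.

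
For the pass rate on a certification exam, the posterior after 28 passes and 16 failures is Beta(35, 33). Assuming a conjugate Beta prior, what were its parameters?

A Beta(a, b) prior with s successes and f failures in binomial data gives a Beta(a+s, b+f) posterior.
So a = 35 − 28 = 7 and b = 33 − 16 = 17.

Beta(7, 17)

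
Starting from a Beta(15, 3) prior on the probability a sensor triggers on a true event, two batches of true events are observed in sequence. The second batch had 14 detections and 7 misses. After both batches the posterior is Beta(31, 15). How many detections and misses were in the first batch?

Sequential conjugate updates are equivalent to a single update on the pooled data, so total successes = posterior α − prior α and total failures = posterior β − prior β.
Total across both batches: 31−15=16 detections, 15−3=12 misses.
Subtract the second batch: 16−14=2 detections and 12−7=5 misses.

2 detections and 5 misses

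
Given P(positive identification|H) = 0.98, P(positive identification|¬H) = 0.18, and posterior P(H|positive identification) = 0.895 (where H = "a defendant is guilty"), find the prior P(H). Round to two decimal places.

P(H) = 0.61

In odds form, posterior odds = prior odds × likelihood ratio, so prior odds = posterior odds ÷ LR.
Posterior odds = 0.895/(1−0.895) = 8.5238. LR = 0.98/0.18 = 5.4444.
Prior odds = 8.5238/5.4444 = 1.5656, so P(H) = 1.5656/(1+1.5656) ≈ 0.61.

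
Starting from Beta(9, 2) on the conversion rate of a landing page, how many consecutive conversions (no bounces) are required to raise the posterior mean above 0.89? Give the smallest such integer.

k = 8

After k conversions and 0 bounces the posterior is Beta(9+k, 2), with mean (9+k)/(9+2+k).
Set (9+k)/(11+k) > 0.89 and solve: k > (0.89·11 − 9)/(1 − 0.89) = 7.182.
The smallest integer exceeding 7.182 is 8.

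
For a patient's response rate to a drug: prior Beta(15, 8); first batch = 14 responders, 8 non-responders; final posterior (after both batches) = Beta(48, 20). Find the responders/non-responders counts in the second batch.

19 responders and 4 non-responders

Because Beta–binomial updating is additive in the counts, the combined data contributed (α_post−α_prior, β_post−β_prior) successes and failures.
Total across both batches: 48−15=33 responders, 20−8=12 non-responders.
Subtract the first batch: 33−14=19 responders and 12−8=4 non-responders.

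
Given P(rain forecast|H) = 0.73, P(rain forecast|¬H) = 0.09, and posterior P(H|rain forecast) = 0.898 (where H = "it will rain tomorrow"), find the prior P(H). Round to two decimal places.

P(H) = 0.52

In odds form, posterior odds = prior odds × likelihood ratio, so prior odds = posterior odds ÷ LR.
Posterior odds = 0.898/(1−0.898) = 8.8039. LR = 0.73/0.09 = 8.1111.
Prior odds = 8.8039/8.1111 = 1.0854, so P(H) = 1.0854/(1+1.0854) ≈ 0.52.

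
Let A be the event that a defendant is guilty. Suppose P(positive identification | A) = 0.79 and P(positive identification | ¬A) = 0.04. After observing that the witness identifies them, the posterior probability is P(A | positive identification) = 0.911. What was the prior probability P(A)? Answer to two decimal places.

P(A) = 0.34

In odds form, posterior odds = prior odds × likelihood ratio, so prior odds = posterior odds ÷ LR.
Posterior odds = 0.911/(1−0.911) = 10.2360. LR = 0.79/0.04 = 19.7500.
Prior odds = 10.2360/19.7500 = 0.5183, so P(A) = 0.5183/(1+0.5183) ≈ 0.34.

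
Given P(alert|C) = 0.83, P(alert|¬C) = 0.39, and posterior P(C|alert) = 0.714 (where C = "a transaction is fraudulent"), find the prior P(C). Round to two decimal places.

P(C) = 0.54

In odds form, posterior odds = prior odds × likelihood ratio, so prior odds = posterior odds ÷ LR.
Posterior odds = 0.714/(1−0.714) = 2.4965. LR = 0.83/0.39 = 2.1282.
Prior odds = 2.4965/2.1282 = 1.1731, so P(C) = 1.1731/(1+1.1731) ≈ 0.54.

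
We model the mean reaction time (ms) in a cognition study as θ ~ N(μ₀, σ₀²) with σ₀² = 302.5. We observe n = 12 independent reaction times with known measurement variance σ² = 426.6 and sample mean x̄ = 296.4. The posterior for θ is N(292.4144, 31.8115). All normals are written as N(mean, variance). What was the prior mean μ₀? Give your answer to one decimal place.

The posterior mean is a precision-weighted average: μ_n = (τ₀μ₀ + τ_data·x̄)/(τ₀+τ_data), with τ₀=1/σ₀² and τ_data=n/σ².
Here τ₀ = 1/302.5 = 0.003306 and τ_data = 12/426.6 = 0.028129, so τ_n = 0.031435.
Rearranging for μ₀: μ₀ = (μ_n·τ_n − τ_data·x̄)/τ₀ = (292.4144·0.031435 − 0.028129·296.4) / 0.003306 = 0.854611/0.003306 ≈ 258.5.

μ₀ = 258.5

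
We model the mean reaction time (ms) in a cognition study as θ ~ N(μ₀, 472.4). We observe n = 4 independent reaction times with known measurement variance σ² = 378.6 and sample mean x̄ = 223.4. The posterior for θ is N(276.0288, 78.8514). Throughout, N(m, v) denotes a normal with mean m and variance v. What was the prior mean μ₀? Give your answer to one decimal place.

μ₀ = 538.7

With known observation variance, the Normal–Normal posterior has precision τ_n = τ₀ + n/σ² and mean μ_n = (τ₀μ₀ + (n/σ²)x̄)/τ_n.
Here τ₀ = 1/472.4 = 0.002117 and τ_data = 4/378.6 = 0.010565, so τ_n = 0.012682.
Rearranging for μ₀: μ₀ = (μ_n·τ_n − τ_data·x̄)/τ₀ = (276.0288·0.012682 − 0.010565·223.4) / 0.002117 = 1.140376/0.002117 ≈ 538.7.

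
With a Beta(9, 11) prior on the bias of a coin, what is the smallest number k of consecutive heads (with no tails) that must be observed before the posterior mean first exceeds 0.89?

After k heads and 0 tails the posterior is Beta(9+k, 11), with mean (9+k)/(9+11+k).
Set (9+k)/(20+k) > 0.89 and solve: k > (0.89·20 − 9)/(1 − 0.89) = 80.000.
The smallest integer exceeding 80.000 is 81, and checking k=81: (90)/(101) = 0.8911 > 0.89.

k = 81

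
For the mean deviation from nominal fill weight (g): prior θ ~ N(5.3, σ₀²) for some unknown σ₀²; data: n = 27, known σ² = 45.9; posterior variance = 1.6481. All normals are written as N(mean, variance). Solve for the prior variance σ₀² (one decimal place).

For the Normal–Normal model with known σ², precisions add: τ_n = τ₀ + n/σ².
So 1/σ₀² = 1/1.6481 − 27/45.9 = 0.606759 − 0.588235 = 0.018524.
Hence σ₀² = 1/0.018524 ≈ 54.0.

σ₀² = 54.0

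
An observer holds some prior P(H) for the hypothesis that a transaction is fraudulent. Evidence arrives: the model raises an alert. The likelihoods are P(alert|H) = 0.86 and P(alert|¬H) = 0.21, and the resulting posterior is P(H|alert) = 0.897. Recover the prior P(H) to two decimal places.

P(H) = 0.68

In odds form, posterior odds = prior odds × likelihood ratio, so prior odds = posterior odds ÷ LR.
Posterior odds = 0.897/(1−0.897) = 8.7087. LR = 0.86/0.21 = 4.0952.
Prior odds = 8.7087/4.0952 = 2.1266, so P(H) = 2.1266/(1+2.1266) ≈ 0.68.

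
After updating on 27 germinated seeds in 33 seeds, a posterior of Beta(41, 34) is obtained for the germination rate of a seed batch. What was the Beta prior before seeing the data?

Beta(14, 28)

Under Beta–binomial conjugacy the posterior parameters are (α+s, β+f).
Subtract the data counts: 41−27=14, 34−6=28.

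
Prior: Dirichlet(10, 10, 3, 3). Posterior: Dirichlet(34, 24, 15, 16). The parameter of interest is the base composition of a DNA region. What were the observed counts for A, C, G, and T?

For a Dirichlet(α) prior with multinomial counts c, the posterior is Dirichlet(α + c) componentwise.
Counts are posterior − prior componentwise: 34−10=24, 24−10=14, 15−3=12, 16−3=13.

counts (24, 14, 12, 13)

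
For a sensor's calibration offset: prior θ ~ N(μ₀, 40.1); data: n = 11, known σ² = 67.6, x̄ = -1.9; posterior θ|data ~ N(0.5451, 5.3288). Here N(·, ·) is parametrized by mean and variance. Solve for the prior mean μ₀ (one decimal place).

With known observation variance, the Normal–Normal posterior has precision τ_n = τ₀ + n/σ² and mean μ_n = (τ₀μ₀ + (n/σ²)x̄)/τ_n.
Here τ₀ = 1/40.1 = 0.024938 and τ_data = 11/67.6 = 0.162722, so τ_n = 0.187660.
Rearranging for μ₀: μ₀ = (μ_n·τ_n − τ_data·x̄)/τ₀ = (0.5451·0.187660 − 0.162722·-1.9) / 0.024938 = 0.411465/0.024938 ≈ 16.5.

μ₀ = 16.5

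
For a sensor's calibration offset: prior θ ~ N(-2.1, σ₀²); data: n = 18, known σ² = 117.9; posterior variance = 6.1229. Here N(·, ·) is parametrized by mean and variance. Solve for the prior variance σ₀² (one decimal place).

For the Normal–Normal model with known σ², precisions add: τ_n = τ₀ + n/σ².
So 1/σ₀² = 1/6.1229 − 18/117.9 = 0.163321 − 0.152672 = 0.010649.
Hence σ₀² = 1/0.010649 ≈ 93.9.

σ₀² = 93.9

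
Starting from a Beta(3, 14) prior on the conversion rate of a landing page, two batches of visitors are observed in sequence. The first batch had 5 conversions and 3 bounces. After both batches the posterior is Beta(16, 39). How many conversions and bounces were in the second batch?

8 conversions and 22 bounces

Sequential conjugate updates are equivalent to a single update on the pooled data, so total successes = posterior α − prior α and total failures = posterior β − prior β.
Total across both batches: 16−3=13 conversions, 39−14=25 bounces.
Subtract the first batch: 13−5=8 conversions and 25−3=22 bounces.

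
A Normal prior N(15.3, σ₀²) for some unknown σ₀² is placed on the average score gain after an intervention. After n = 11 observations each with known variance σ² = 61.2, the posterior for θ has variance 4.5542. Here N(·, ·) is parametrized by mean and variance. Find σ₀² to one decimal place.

For the Normal–Normal model with known σ², precisions add: τ_n = τ₀ + n/σ².
So 1/σ₀² = 1/4.5542 − 11/61.2 = 0.219578 − 0.179739 = 0.039839.
Hence σ₀² = 1/0.039839 ≈ 25.1.

σ₀² = 25.1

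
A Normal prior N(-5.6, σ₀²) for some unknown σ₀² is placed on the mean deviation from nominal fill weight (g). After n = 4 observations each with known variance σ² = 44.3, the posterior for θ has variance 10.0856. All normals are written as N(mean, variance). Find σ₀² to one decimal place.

Posterior precision equals prior precision plus data precision: 1/σ_n² = 1/σ₀² + n/σ².
So 1/σ₀² = 1/10.0856 − 4/44.3 = 0.099151 − 0.090293 = 0.008858.
Hence σ₀² = 1/0.008858 ≈ 112.9.

σ₀² = 112.9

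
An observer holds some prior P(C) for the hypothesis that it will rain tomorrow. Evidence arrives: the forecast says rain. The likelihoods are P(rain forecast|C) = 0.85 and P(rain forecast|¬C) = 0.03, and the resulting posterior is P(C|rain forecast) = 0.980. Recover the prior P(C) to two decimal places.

In odds form, posterior odds = prior odds × likelihood ratio, so prior odds = posterior odds ÷ LR.
Posterior odds = 0.980/(1−0.980) = 49.0000. LR = 0.85/0.03 = 28.3333.
Prior odds = 49.0000/28.3333 = 1.7294, so P(C) = 1.7294/(1+1.7294) ≈ 0.63.

P(C) = 0.63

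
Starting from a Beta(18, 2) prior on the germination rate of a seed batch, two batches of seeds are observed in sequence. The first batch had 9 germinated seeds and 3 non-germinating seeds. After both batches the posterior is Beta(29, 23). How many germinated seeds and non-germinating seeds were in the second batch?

Because Beta–binomial updating is additive in the counts, the combined data contributed (α_post−α_prior, β_post−β_prior) successes and failures.
Total across both batches: 29−18=11 germinated seeds, 23−2=21 non-germinating seeds.
Subtract the first batch: 11−9=2 germinated seeds and 21−3=18 non-germinating seeds.

2 germinated seeds and 18 non-germinating seeds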